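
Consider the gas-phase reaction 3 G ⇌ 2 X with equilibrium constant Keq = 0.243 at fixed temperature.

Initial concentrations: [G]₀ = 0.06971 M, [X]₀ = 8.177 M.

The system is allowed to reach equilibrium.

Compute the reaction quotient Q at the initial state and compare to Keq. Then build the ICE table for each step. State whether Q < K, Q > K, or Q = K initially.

Q₀ = 1.9738e+05 vs Keq = 0.243 ⇒ Q>K, reverse
Step 1:
                   G          X
  init       0.06971      8.177
  Δ             4.66     -3.107
  eq            4.73       5.07
  solve Keq expr → x = -1.553; check Q = 0.243

Q₀ = 1.9738e+05; Q > K (proceeds reverse)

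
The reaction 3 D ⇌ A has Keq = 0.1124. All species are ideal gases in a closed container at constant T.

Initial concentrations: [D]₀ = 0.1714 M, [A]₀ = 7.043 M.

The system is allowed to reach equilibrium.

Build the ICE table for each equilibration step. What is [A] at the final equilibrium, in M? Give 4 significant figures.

[A]_eq = 5.855 M

Q₀ = 1399 vs Keq = 0.1124 ⇒ Q>K, reverse
Step 1:
                  D         A
  Initial    0.1714     7.043
  Change      3.563    -1.188
  Equil       3.735     5.855
  solve Keq expr → x = -1.188; check Q = 0.1124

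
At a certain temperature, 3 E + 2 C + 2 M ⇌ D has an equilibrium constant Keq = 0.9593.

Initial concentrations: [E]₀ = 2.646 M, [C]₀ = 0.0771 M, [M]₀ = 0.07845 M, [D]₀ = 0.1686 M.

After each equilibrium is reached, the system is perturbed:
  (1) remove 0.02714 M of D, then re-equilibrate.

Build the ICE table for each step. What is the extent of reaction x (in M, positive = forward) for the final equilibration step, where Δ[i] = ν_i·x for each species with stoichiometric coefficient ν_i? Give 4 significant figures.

Q₀ = 248.8 vs Keq = 0.9593 ⇒ Q>K, reverse
Step 1:
                   E          C          M          D
  init         2.646     0.0771    0.07845     0.1686
  Δ           0.2516     0.1677     0.1677   -0.08385
  eq           2.898     0.2448     0.2462    0.08475
  solve Keq expr → x = -0.08385; check Q = 0.9593
Then remove 0.02714 M of D.
Step 2:
                   E          C          M          D
  init         2.898     0.2448     0.2462    0.05761
  Δ         -0.02183   -0.01455   -0.01455   0.007275
  eq           2.876     0.2303     0.2316    0.06488
  solve Keq expr → x = 0.007275; check Q = 0.9593

x = 0.007275 M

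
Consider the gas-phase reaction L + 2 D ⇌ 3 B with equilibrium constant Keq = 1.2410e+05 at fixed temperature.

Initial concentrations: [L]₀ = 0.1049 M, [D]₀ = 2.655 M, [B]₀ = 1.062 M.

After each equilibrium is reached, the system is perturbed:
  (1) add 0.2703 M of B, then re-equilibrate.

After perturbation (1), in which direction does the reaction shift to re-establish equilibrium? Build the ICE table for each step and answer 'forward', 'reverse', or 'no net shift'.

Direction: reverse

Q₀ = 1.62 vs Keq = 1.2410e+05 ⇒ Q<K, forward
Step 1:
                   L          D          B
  init        0.1049      2.655      1.062
  Δ          -0.1049    -0.2098     0.3147
  eq      3.5165e-06      2.445      1.377
  solve Keq expr → x = 0.1049; check Q = 1.2410e+05
Then add 0.2703 M of B.
Step 2:
                   L          D          B
  init    3.5165e-06      2.445      1.647
  Δ       2.5044e-06 5.0089e-06 -7.5133e-06
  eq      6.0209e-06      2.445      1.647
  solve Keq expr → x = -2.5044e-06; check Q = 1.2410e+05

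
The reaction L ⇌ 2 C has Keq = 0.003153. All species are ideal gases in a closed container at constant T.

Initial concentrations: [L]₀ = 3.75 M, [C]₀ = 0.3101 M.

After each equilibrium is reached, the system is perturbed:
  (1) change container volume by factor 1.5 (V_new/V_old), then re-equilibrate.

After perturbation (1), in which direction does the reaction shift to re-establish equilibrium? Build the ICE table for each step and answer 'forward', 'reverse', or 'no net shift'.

Q₀ = 0.02564 vs Keq = 0.003153 ⇒ Q>K, reverse
Step 1:
                  L         C
  Initial      3.75    0.3101
  Change    0.09996   -0.1999
  Equil        3.85    0.1102
  solve Keq expr → x = -0.09996; check Q = 0.003153
Then change container volume by factor 1.5 (V_new/V_old).
Step 2:
                  L         C
  Initial     2.567   0.07345
  Change  -0.008182   0.01636
  Equil       2.558   0.08982
  solve Keq expr → x = 0.008182; check Q = 0.003153

Direction: forward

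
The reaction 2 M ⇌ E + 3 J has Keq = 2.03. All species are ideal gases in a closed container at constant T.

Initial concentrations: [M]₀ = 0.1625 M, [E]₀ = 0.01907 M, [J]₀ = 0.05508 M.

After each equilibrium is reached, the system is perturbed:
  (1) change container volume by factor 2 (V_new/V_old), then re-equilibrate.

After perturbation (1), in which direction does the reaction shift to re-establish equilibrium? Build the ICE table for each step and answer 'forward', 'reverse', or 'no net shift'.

Q₀ = 1.2068e-04 vs Keq = 2.03 ⇒ Q<K, forward
Step 1:
                  M         E         J
  I          0.1625   0.01907   0.05508
  C         -0.1354   0.06769    0.2031
  E         0.02712   0.08676    0.2582
  solve Keq expr → x = 0.06769; check Q = 2.03
Then change container volume by factor 2 (V_new/V_old).
Step 2:
                  M         E         J
  I         0.01356   0.04338    0.1291
  C       -0.005831  0.002916  0.008747
  E        0.007727    0.0463    0.1378
  solve Keq expr → x = 0.002916; check Q = 2.03

Direction: forward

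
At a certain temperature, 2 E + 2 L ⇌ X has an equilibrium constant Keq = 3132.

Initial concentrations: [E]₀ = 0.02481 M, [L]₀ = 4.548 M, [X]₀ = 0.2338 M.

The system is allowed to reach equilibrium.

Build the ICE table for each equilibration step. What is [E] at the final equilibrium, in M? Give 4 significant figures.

Q₀ = 18.36 vs Keq = 3132 ⇒ Q<K, forward
Step 1:
                  E         L         X
  init      0.02481     4.548    0.2338
  Δ        -0.02285  -0.02285   0.01143
  eq       0.001955     4.525    0.2452
  solve Keq expr → x = 0.01143; check Q = 3132

[E]_eq = 0.001955 M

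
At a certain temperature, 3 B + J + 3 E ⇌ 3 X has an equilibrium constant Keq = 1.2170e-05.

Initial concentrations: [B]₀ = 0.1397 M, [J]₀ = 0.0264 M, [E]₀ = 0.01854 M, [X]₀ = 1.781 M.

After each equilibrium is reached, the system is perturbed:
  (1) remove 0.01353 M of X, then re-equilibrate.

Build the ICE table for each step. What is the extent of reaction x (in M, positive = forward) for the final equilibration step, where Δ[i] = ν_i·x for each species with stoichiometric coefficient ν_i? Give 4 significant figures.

Q₀ = 1.2316e+10 vs Keq = 1.2170e-05 ⇒ Q>K, reverse
Step 1:
                  B         J         E         X
  init       0.1397    0.0264   0.01854     1.781
  Δ           1.718    0.5728     1.718    -1.718
  eq          1.858    0.5992     1.737   0.06259
  solve Keq expr → x = -0.5728; check Q = 1.2170e-05
Then remove 0.01353 M of X.
Step 2:
                  B         J         E         X
  init        1.858    0.5992     1.737   0.04906
  Δ        -0.01252 -0.004172  -0.01252   0.01252
  eq          1.846     0.595     1.724   0.06157
  solve Keq expr → x = 0.004172; check Q = 1.2170e-05

x = 0.004172 M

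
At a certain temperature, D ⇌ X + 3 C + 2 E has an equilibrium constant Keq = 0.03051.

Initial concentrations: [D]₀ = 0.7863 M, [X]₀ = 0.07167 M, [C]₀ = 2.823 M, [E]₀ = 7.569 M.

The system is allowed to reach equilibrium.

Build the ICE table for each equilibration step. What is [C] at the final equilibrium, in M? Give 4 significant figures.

[C]_eq = 2.608 M

Q₀ = 117.5 vs Keq = 0.03051 ⇒ Q>K, reverse
Step 1:
                   D          X          C          E
  Initial     0.7863    0.07167      2.823      7.569
  Change     0.07164   -0.07164    -0.2149    -0.1433
  Equil       0.8579 2.6759e-05      2.608      7.426
  solve Keq expr → x = -0.07164; check Q = 0.03051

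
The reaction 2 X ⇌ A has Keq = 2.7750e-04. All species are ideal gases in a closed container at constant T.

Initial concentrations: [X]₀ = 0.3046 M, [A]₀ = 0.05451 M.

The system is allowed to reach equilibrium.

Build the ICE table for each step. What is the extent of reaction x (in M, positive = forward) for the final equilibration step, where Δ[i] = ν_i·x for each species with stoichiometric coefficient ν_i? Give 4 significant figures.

x = -0.05446 M

Q₀ = 0.5875 vs Keq = 2.7750e-04 ⇒ Q>K, reverse
Step 1:
                  X         A
  init       0.3046   0.05451
  Δ          0.1089  -0.05446
  eq         0.4135 4.7453e-05
  solve Keq expr → x = -0.05446; check Q = 2.7750e-04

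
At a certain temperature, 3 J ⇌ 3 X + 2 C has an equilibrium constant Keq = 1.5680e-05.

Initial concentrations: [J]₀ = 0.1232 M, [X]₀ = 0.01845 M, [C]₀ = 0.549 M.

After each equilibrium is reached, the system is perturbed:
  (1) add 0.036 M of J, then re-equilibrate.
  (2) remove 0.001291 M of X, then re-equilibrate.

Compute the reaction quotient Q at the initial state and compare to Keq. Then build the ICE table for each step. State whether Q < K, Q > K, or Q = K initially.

Q₀ = 0.001012; Q > K (proceeds reverse)

Q₀ = 0.001012 vs Keq = 1.5680e-05 ⇒ Q>K, reverse
Step 1:
                  J         X         C
  I          0.1232   0.01845     0.549
  C          0.0133   -0.0133 -0.008866
  E          0.1365  0.005151    0.5401
  solve Keq expr → x = -0.004433; check Q = 1.5680e-05
Then add 0.036 M of J.
Step 2:
                  J         X         C
  I          0.1725  0.005151    0.5401
  C       -0.001303  0.001303 8.6834e-04
  E          0.1712  0.006454     0.541
  solve Keq expr → x = 4.3417e-04; check Q = 1.5680e-05
Then remove 0.001291 M of X.
Step 3:
                  J         X         C
  I          0.1712  0.005163     0.541
  C       -0.001238  0.001238 8.2522e-04
  E            0.17  0.006401    0.5418
  solve Keq expr → x = 4.1261e-04; check Q = 1.5680e-05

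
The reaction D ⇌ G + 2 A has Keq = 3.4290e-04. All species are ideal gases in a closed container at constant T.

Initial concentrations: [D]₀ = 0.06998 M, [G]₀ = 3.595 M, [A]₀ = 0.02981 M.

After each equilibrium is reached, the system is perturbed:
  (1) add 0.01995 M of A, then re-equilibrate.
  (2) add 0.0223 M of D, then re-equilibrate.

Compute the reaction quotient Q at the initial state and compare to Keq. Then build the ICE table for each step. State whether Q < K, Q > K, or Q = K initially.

Q₀ = 0.04565 vs Keq = 3.4290e-04 ⇒ Q>K, reverse
Step 1:
                   D          G          A
  I          0.06998      3.595    0.02981
  C          0.01349   -0.01349   -0.02698
  E          0.08347      3.582   0.002827
  solve Keq expr → x = -0.01349; check Q = 3.4290e-04
Then add 0.01995 M of A.
Step 2:
                   D          G          A
  I          0.08347      3.582    0.02278
  C         0.009892  -0.009892   -0.01978
  E          0.09336      3.572   0.002994
  solve Keq expr → x = -0.009892; check Q = 3.4290e-04
Then add 0.0223 M of D.
Step 3:
                   D          G          A
  I           0.1157      3.572   0.002994
  C       -1.6796e-04 1.6796e-04 3.3593e-04
  E           0.1155      3.572    0.00333
  solve Keq expr → x = 1.6796e-04; check Q = 3.4290e-04

Q₀ = 0.04565; Q > K (proceeds reverse)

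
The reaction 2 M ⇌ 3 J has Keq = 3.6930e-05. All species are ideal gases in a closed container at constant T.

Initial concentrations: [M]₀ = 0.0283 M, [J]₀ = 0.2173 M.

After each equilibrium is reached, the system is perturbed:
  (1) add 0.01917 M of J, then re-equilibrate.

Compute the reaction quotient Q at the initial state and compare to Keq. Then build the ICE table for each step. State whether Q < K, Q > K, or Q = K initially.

Q₀ = 12.81 vs Keq = 3.6930e-05 ⇒ Q>K, reverse
Step 1:
                    M           J
  init         0.0283      0.2173
  Δ            0.1381     -0.2072
  eq           0.1664     0.01008
  solve Keq expr → x = -0.06907; check Q = 3.6930e-05
Then add 0.01917 M of J.
Step 2:
                    M           J
  init         0.1664     0.02925
  Δ           0.01245    -0.01867
  eq           0.1789     0.01057
  solve Keq expr → x = -0.006225; check Q = 3.6930e-05

Q₀ = 12.81; Q > K (proceeds reverse)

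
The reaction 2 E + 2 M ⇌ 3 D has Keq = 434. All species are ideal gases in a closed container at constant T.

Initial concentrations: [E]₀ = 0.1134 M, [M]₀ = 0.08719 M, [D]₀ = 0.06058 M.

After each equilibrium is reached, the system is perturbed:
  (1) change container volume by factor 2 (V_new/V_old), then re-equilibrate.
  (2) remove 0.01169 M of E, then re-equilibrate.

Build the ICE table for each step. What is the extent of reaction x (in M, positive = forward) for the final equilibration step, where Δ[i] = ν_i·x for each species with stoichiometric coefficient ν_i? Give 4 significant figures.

x = -0.001699 M

Q₀ = 2.274 vs Keq = 434 ⇒ Q<K, forward
Step 1:
                  E         M         D
  Initial    0.1134   0.08719   0.06058
  Change   -0.04973  -0.04973   0.07459
  Equil     0.06367   0.03746    0.1352
  solve Keq expr → x = 0.02486; check Q = 434
Then change container volume by factor 2 (V_new/V_old).
Step 2:
                  E         M         D
  Initial   0.03184   0.01873   0.06758
  Change   0.003042  0.003042 -0.004563
  Equil     0.03488   0.02177   0.06302
  solve Keq expr → x = -0.001521; check Q = 434
Then remove 0.01169 M of E.
Step 3:
                  E         M         D
  Initial   0.02319   0.02177   0.06302
  Change   0.003398  0.003398 -0.005096
  Equil     0.02659   0.02517   0.05793
  solve Keq expr → x = -0.001699; check Q = 434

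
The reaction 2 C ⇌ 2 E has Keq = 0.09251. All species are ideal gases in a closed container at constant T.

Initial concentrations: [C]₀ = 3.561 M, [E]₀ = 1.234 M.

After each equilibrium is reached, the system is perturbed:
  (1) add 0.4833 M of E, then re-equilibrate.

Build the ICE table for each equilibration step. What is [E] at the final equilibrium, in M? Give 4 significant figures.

[E]_eq = 1.231 M

Q₀ = 0.1201 vs Keq = 0.09251 ⇒ Q>K, reverse
Step 1:
                   C          E
  init         3.561      1.234
  Δ           0.1157    -0.1157
  eq           3.677      1.118
  solve Keq expr → x = -0.05786; check Q = 0.09251
Then add 0.4833 M of E.
Step 2:
                   C          E
  init         3.677      1.602
  Δ           0.3706    -0.3706
  eq           4.047      1.231
  solve Keq expr → x = -0.1853; check Q = 0.09251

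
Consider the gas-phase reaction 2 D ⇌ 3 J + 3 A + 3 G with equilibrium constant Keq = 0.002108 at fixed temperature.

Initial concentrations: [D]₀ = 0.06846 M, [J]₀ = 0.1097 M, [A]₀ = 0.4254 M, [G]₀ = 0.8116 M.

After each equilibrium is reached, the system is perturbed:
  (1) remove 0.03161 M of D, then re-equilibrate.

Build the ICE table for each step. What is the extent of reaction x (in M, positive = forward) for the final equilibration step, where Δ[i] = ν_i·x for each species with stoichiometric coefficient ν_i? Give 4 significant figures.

x = -0.004051 M

Q₀ = 0.01159 vs Keq = 0.002108 ⇒ Q>K, reverse
Step 1:
                  D         J         A         G
  init      0.06846    0.1097    0.4254    0.8116
  Δ         0.01897  -0.02845  -0.02845  -0.02845
  eq        0.08743   0.08125    0.3969    0.7831
  solve Keq expr → x = -0.009484; check Q = 0.002108
Then remove 0.03161 M of D.
Step 2:
                  D         J         A         G
  init      0.05582   0.08125    0.3969    0.7831
  Δ        0.008103  -0.01215  -0.01215  -0.01215
  eq        0.06392   0.06909    0.3848     0.771
  solve Keq expr → x = -0.004051; check Q = 0.002108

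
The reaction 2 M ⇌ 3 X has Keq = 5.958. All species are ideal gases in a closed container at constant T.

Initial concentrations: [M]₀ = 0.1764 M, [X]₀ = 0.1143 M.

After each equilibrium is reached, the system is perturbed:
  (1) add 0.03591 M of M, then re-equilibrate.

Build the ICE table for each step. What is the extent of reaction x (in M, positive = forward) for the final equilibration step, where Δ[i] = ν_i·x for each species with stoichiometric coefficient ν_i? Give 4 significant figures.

x = 0.01191 M

Q₀ = 0.04799 vs Keq = 5.958 ⇒ Q<K, forward
Step 1:
                    M           X
  I            0.1764      0.1143
  C            -0.114       0.171
  E           0.06242      0.2853
  solve Keq expr → x = 0.05699; check Q = 5.958
Then add 0.03591 M of M.
Step 2:
                    M           X
  I           0.09833      0.2853
  C          -0.02382     0.03573
  E           0.07451       0.321
  solve Keq expr → x = 0.01191; check Q = 5.958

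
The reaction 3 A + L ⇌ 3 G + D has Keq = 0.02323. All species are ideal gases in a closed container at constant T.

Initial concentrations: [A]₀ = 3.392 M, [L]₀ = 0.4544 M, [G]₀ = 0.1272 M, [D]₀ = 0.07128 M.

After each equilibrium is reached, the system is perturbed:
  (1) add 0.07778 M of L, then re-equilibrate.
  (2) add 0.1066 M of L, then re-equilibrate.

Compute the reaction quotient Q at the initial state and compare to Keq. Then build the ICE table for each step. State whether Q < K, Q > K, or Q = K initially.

Q₀ = 8.2722e-06; Q < K (proceeds forward)

Q₀ = 8.2722e-06 vs Keq = 0.02323 ⇒ Q<K, forward
Step 1:
                   A          L          G          D
  init         3.392     0.4544     0.1272    0.07128
  Δ          -0.6273    -0.2091     0.6273     0.2091
  eq           2.765     0.2453     0.7545     0.2804
  solve Keq expr → x = 0.2091; check Q = 0.02323
Then add 0.07778 M of L.
Step 2:
                   A          L          G          D
  init         2.765     0.3231     0.7545     0.2804
  Δ         -0.03832   -0.01277    0.03832    0.01277
  eq           2.726     0.3103     0.7928     0.2932
  solve Keq expr → x = 0.01277; check Q = 0.02323
Then add 0.1066 M of L.
Step 3:
                   A          L          G          D
  init         2.726     0.4169     0.7928     0.2932
  Δ         -0.04397   -0.01466    0.04397    0.01466
  eq           2.682     0.4023     0.8368     0.3078
  solve Keq expr → x = 0.01466; check Q = 0.02323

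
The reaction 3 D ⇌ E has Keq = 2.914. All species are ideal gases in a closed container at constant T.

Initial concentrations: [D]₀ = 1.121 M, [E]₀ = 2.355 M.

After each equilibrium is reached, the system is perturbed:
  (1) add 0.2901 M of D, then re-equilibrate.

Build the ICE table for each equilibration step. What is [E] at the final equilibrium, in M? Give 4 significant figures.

[E]_eq = 2.508 M

Q₀ = 1.672 vs Keq = 2.914 ⇒ Q<K, forward
Step 1:
                  D         E
  Initial     1.121     2.355
  Change    -0.1816   0.06054
  Equil      0.9394     2.416
  solve Keq expr → x = 0.06054; check Q = 2.914
Then add 0.2901 M of D.
Step 2:
                  D         E
  Initial     1.229     2.416
  Change    -0.2782   0.09274
  Equil      0.9513     2.508
  solve Keq expr → x = 0.09274; check Q = 2.914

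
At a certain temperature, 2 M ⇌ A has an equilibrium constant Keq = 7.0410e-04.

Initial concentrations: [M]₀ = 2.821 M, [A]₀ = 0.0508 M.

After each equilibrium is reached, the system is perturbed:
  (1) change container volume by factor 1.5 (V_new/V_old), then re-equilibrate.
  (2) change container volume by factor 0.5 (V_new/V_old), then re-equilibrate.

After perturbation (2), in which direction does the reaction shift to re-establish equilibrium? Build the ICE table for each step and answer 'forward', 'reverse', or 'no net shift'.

Q₀ = 0.006383 vs Keq = 7.0410e-04 ⇒ Q>K, reverse
Step 1:
                    M           A
  Initial       2.821      0.0508
  Change      0.08967    -0.04483
  Equil         2.911    0.005965
  solve Keq expr → x = -0.04483; check Q = 7.0410e-04
Then change container volume by factor 1.5 (V_new/V_old).
Step 2:
                    M           A
  Initial        1.94    0.003977
  Change     0.002637   -0.001318
  Equil         1.943    0.002658
  solve Keq expr → x = -0.001318; check Q = 7.0410e-04
Then change container volume by factor 0.5 (V_new/V_old).
Step 3:
                    M           A
  Initial       3.886    0.005317
  Change     -0.01052    0.005259
  Equil         3.876     0.01058
  solve Keq expr → x = 0.005259; check Q = 7.0410e-04

Direction: forward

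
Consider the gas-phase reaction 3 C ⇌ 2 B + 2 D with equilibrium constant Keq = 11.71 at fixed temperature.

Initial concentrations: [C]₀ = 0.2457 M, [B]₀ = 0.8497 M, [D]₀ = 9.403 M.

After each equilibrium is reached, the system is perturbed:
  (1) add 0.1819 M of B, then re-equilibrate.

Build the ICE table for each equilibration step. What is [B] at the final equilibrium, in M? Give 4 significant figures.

[B]_eq = 0.4544 M

Q₀ = 4304 vs Keq = 11.71 ⇒ Q>K, reverse
Step 1:
                  C         B         D
  Initial    0.2457    0.8497     9.403
  Change     0.7246    -0.483    -0.483
  Equil      0.9703    0.3667      8.92
  solve Keq expr → x = -0.2415; check Q = 11.71
Then add 0.1819 M of B.
Step 2:
                  C         B         D
  Initial    0.9703    0.5486      8.92
  Change     0.1413  -0.09418  -0.09418
  Equil       1.112    0.4544     8.826
  solve Keq expr → x = -0.04709; check Q = 11.71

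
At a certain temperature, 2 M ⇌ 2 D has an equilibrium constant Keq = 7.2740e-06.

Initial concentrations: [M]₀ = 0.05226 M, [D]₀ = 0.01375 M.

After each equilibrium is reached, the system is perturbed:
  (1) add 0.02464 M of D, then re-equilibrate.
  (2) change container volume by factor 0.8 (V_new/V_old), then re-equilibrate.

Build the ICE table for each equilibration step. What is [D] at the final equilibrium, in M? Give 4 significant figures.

Q₀ = 0.06923 vs Keq = 7.2740e-06 ⇒ Q>K, reverse
Step 1:
                  M         D
  init      0.05226   0.01375
  Δ         0.01357  -0.01357
  eq        0.06583 1.7755e-04
  solve Keq expr → x = -0.006786; check Q = 7.2740e-06
Then add 0.02464 M of D.
Step 2:
                  M         D
  init      0.06583   0.02482
  Δ         0.02457  -0.02457
  eq        0.09041 2.4383e-04
  solve Keq expr → x = -0.01229; check Q = 7.2740e-06
Then change container volume by factor 0.8 (V_new/V_old).
Step 3:
                  M         D
  init        0.113 3.0479e-04
  Δ               0         0
  eq          0.113 3.0479e-04
  solve Keq expr → x = 0; check Q = 7.2740e-06

[D]_eq = 3.0479e-04 M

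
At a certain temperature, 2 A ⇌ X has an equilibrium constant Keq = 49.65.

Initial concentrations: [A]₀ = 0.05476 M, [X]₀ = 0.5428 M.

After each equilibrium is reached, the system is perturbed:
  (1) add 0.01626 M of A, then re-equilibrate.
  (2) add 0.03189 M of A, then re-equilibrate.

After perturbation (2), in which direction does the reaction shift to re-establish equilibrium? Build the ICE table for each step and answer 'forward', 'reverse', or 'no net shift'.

Direction: forward

Q₀ = 181 vs Keq = 49.65 ⇒ Q>K, reverse
Step 1:
                   A          X
  init       0.05476     0.5428
  Δ          0.04749   -0.02374
  eq          0.1022     0.5191
  solve Keq expr → x = -0.02374; check Q = 49.65
Then add 0.01626 M of A.
Step 2:
                   A          X
  init        0.1185     0.5191
  Δ          -0.0155    0.00775
  eq           0.103     0.5268
  solve Keq expr → x = 0.00775; check Q = 49.65
Then add 0.03189 M of A.
Step 3:
                   A          X
  init        0.1349     0.5268
  Δ         -0.03041    0.01521
  eq          0.1045      0.542
  solve Keq expr → x = 0.01521; check Q = 49.65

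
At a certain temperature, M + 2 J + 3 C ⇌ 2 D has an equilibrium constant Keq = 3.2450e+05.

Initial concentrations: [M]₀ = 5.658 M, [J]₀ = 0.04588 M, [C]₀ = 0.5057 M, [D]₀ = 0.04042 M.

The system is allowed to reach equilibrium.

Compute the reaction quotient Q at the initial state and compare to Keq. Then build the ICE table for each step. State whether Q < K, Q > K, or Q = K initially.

Q₀ = 1.061 vs Keq = 3.2450e+05 ⇒ Q<K, forward
Step 1:
                  M         J         C         D
  init        5.658   0.04588    0.5057   0.04042
  Δ        -0.02283  -0.04566  -0.06849   0.04566
  eq          5.635 2.2019e-04    0.4372   0.08608
  solve Keq expr → x = 0.02283; check Q = 3.2450e+05

Q₀ = 1.061; Q < K (proceeds forward)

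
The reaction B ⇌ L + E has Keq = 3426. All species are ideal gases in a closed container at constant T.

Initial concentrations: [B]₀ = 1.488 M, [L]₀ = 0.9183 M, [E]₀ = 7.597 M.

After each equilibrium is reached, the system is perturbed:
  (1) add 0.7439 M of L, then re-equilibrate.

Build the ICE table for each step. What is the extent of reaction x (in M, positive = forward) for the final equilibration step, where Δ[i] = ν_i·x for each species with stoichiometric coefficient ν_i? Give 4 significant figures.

x = -0.001964 M

Q₀ = 4.688 vs Keq = 3426 ⇒ Q<K, forward
Step 1:
                    B           L           E
  I             1.488      0.9183       7.597
  C            -1.482       1.482       1.482
  E           0.00636         2.4       9.079
  solve Keq expr → x = 1.482; check Q = 3426
Then add 0.7439 M of L.
Step 2:
                    B           L           E
  I           0.00636       3.144       9.079
  C          0.001964   -0.001964   -0.001964
  E          0.008324       3.142       9.077
  solve Keq expr → x = -0.001964; check Q = 3426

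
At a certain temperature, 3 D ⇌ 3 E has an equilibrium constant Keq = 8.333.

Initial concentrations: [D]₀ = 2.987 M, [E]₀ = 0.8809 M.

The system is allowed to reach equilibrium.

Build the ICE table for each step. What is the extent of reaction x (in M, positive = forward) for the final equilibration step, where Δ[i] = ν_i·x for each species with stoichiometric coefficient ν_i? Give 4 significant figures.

Q₀ = 0.02565 vs Keq = 8.333 ⇒ Q<K, forward
Step 1:
                    D           E
  Initial       2.987      0.8809
  Change       -1.709       1.709
  Equil         1.278        2.59
  solve Keq expr → x = 0.5698; check Q = 8.333

x = 0.5698 M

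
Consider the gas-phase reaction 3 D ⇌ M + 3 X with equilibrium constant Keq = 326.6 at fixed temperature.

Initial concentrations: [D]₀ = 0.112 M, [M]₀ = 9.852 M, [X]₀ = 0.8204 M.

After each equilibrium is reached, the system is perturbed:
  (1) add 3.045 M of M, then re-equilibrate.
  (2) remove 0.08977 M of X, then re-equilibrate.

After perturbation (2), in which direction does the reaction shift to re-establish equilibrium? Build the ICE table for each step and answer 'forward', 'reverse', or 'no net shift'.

Direction: forward

Q₀ = 3872 vs Keq = 326.6 ⇒ Q>K, reverse
Step 1:
                  D         M         X
  init        0.112     9.852    0.8204
  Δ          0.1091  -0.03638   -0.1091
  eq         0.2211     9.816    0.7113
  solve Keq expr → x = -0.03638; check Q = 326.6
Then add 3.045 M of M.
Step 2:
                  D         M         X
  init       0.2211     12.86    0.7113
  Δ         0.01553 -0.005176  -0.01553
  eq         0.2367     12.86    0.6957
  solve Keq expr → x = -0.005176; check Q = 326.6
Then remove 0.08977 M of X.
Step 3:
                  D         M         X
  init       0.2367     12.86     0.606
  Δ        -0.02275  0.007585   0.02275
  eq         0.2139     12.86    0.6287
  solve Keq expr → x = 0.007585; check Q = 326.6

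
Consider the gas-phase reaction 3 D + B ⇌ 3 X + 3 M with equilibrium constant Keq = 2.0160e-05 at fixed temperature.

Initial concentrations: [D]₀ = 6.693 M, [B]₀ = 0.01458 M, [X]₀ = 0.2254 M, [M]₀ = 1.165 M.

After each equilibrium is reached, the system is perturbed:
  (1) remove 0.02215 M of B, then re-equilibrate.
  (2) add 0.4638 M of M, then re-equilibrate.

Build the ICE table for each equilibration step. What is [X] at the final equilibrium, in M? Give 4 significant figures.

[X]_eq = 0.04796 M

Q₀ = 0.004142 vs Keq = 2.0160e-05 ⇒ Q>K, reverse
Step 1:
                    D           B           X           M
  Initial       6.693     0.01458      0.2254       1.165
  Change       0.1515     0.05049     -0.1515     -0.1515
  Equil         6.844     0.06507     0.07393       1.014
  solve Keq expr → x = -0.05049; check Q = 2.0160e-05
Then remove 0.02215 M of B.
Step 2:
                    D           B           X           M
  Initial       6.844     0.04292     0.07393       1.014
  Change     0.007732    0.002577   -0.007732   -0.007732
  Equil         6.852      0.0455     0.06619       1.006
  solve Keq expr → x = -0.002577; check Q = 2.0160e-05
Then add 0.4638 M of M.
Step 3:
                    D           B           X           M
  Initial       6.852      0.0455     0.06619        1.47
  Change      0.01824    0.006079    -0.01824    -0.01824
  Equil          6.87     0.05158     0.04796       1.451
  solve Keq expr → x = -0.006079; check Q = 2.0160e-05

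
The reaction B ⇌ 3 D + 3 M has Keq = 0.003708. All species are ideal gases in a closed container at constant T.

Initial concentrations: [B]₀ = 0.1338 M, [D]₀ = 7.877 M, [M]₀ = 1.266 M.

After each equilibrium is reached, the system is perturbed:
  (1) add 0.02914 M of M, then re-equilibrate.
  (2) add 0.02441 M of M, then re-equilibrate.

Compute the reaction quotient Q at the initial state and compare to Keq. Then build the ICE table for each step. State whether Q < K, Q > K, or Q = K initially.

Q₀ = 7412; Q > K (proceeds reverse)

Q₀ = 7412 vs Keq = 0.003708 ⇒ Q>K, reverse
Step 1:
                    B           D           M
  Initial      0.1338       7.877       1.266
  Change       0.4156      -1.247      -1.247
  Equil        0.5494        6.63     0.01912
  solve Keq expr → x = -0.4156; check Q = 0.003708
Then add 0.02914 M of M.
Step 2:
                    B           D           M
  Initial      0.5494        6.63     0.04826
  Change     0.009648    -0.02894    -0.02894
  Equil        0.5591       6.601     0.01932
  solve Keq expr → x = -0.009648; check Q = 0.003708
Then add 0.02441 M of M.
Step 3:
                    B           D           M
  Initial      0.5591       6.601     0.04373
  Change     0.008082    -0.02425    -0.02425
  Equil        0.5672       6.577     0.01948
  solve Keq expr → x = -0.008082; check Q = 0.003708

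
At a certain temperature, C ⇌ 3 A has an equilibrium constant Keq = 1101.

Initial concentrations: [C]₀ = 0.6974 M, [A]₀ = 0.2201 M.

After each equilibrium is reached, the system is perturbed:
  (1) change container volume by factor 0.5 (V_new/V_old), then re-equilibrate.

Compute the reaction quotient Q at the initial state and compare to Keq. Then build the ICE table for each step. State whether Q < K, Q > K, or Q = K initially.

Q₀ = 0.01529; Q < K (proceeds forward)

Q₀ = 0.01529 vs Keq = 1101 ⇒ Q<K, forward
Step 1:
                    C           A
  init         0.6974      0.2201
  Δ           -0.6866        2.06
  eq          0.01077        2.28
  solve Keq expr → x = 0.6866; check Q = 1101
Then change container volume by factor 0.5 (V_new/V_old).
Step 2:
                    C           A
  init        0.02153        4.56
  Δ            0.0555     -0.1665
  eq          0.07703       4.394
  solve Keq expr → x = -0.0555; check Q = 1101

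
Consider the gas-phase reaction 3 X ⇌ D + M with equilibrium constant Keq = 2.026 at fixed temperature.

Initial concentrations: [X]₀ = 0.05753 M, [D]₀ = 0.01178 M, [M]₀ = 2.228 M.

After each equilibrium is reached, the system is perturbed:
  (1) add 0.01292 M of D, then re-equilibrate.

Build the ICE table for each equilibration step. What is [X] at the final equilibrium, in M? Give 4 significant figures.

Q₀ = 137.8 vs Keq = 2.026 ⇒ Q>K, reverse
Step 1:
                   X          D          M
  Initial    0.05753    0.01178      2.228
  Change     0.03329    -0.0111    -0.0111
  Equil      0.09082 6.8452e-04      2.217
  solve Keq expr → x = -0.0111; check Q = 2.026
Then add 0.01292 M of D.
Step 2:
                   X          D          M
  Initial    0.09082     0.0136      2.217
  Change     0.03529   -0.01176   -0.01176
  Equil       0.1261   0.001842      2.205
  solve Keq expr → x = -0.01176; check Q = 2.026

[X]_eq = 0.1261 M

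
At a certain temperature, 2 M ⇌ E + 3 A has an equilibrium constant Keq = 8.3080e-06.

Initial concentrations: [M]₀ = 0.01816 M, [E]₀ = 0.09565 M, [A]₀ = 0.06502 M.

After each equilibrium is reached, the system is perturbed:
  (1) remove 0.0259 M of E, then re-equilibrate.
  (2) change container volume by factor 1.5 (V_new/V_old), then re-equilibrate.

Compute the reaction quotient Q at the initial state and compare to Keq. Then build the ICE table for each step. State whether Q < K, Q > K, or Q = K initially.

Q₀ = 0.07972; Q > K (proceeds reverse)

Q₀ = 0.07972 vs Keq = 8.3080e-06 ⇒ Q>K, reverse
Step 1:
                    M           E           A
  I           0.01816     0.09565     0.06502
  C           0.03864    -0.01932    -0.05796
  E            0.0568     0.07633    0.007055
  solve Keq expr → x = -0.01932; check Q = 8.3080e-06
Then remove 0.0259 M of E.
Step 2:
                    M           E           A
  I            0.0568     0.05043    0.007055
  C       -6.4459e-04  3.2230e-04  9.6689e-04
  E           0.05616     0.05075    0.008022
  solve Keq expr → x = 3.2230e-04; check Q = 8.3080e-06
Then change container volume by factor 1.5 (V_new/V_old).
Step 3:
                    M           E           A
  I           0.03744     0.03383    0.005348
  C         -0.001001  5.0030e-04    0.001501
  E           0.03644     0.03433    0.006849
  solve Keq expr → x = 5.0030e-04; check Q = 8.3080e-06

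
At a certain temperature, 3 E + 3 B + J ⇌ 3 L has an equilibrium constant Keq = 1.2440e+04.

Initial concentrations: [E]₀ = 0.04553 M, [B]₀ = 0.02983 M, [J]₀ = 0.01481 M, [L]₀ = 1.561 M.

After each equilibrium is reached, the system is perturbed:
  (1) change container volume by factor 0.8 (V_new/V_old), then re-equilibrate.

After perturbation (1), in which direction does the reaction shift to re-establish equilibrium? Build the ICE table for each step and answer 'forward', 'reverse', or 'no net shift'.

Q₀ = 1.0252e+11 vs Keq = 1.2440e+04 ⇒ Q>K, reverse
Step 1:
                   E          B          J          L
  init       0.04553    0.02983    0.01481      1.561
  Δ           0.2977     0.2977    0.09924    -0.2977
  eq          0.3432     0.3275      0.114      1.263
  solve Keq expr → x = -0.09924; check Q = 1.2440e+04
Then change container volume by factor 0.8 (V_new/V_old).
Step 2:
                   E          B          J          L
  init        0.4291     0.4094     0.1426      1.579
  Δ         -0.04575   -0.04575   -0.01525    0.04575
  eq          0.3833     0.3637     0.1273      1.625
  solve Keq expr → x = 0.01525; check Q = 1.2440e+04

Direction: forward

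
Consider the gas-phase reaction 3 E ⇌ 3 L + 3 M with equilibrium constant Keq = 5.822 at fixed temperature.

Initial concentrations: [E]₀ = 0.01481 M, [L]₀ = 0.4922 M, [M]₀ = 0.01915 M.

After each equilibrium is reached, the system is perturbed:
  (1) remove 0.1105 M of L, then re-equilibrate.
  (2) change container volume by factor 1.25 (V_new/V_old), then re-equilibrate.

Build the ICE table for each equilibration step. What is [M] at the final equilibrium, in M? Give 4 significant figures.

[M]_eq = 0.02314 M

Q₀ = 0.2578 vs Keq = 5.822 ⇒ Q<K, forward
Step 1:
                    E           L           M
  init        0.01481      0.4922     0.01915
  Δ         -0.007428    0.007428    0.007428
  eq         0.007382      0.4996     0.02658
  solve Keq expr → x = 0.002476; check Q = 5.822
Then remove 0.1105 M of L.
Step 2:
                    E           L           M
  init       0.007382      0.3891     0.02658
  Δ         -0.001325    0.001325    0.001325
  eq         0.006056      0.3905      0.0279
  solve Keq expr → x = 4.4177e-04; check Q = 5.822
Then change container volume by factor 1.25 (V_new/V_old).
Step 3:
                    E           L           M
  init       0.004845      0.3124     0.02232
  Δ       -8.1670e-04  8.1670e-04  8.1670e-04
  eq         0.004028      0.3132     0.02314
  solve Keq expr → x = 2.7223e-04; check Q = 5.822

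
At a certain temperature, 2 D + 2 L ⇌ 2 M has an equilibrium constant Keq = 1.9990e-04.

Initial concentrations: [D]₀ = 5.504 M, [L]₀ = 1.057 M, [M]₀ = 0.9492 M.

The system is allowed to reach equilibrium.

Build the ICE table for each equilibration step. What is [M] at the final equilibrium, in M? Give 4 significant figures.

[M]_eq = 0.1638 M

Q₀ = 0.02662 vs Keq = 1.9990e-04 ⇒ Q>K, reverse
Step 1:
                    D           L           M
  Initial       5.504       1.057      0.9492
  Change       0.7854      0.7854     -0.7854
  Equil         6.289       1.842      0.1638
  solve Keq expr → x = -0.3927; check Q = 1.9990e-04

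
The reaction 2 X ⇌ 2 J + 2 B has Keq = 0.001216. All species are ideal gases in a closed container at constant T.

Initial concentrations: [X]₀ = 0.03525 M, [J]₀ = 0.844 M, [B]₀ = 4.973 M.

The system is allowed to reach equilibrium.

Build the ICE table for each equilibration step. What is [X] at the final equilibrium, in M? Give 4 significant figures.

Q₀ = 1.4178e+04 vs Keq = 0.001216 ⇒ Q>K, reverse
Step 1:
                    X           J           B
  init        0.03525       0.844       4.973
  Δ            0.8366     -0.8366     -0.8366
  eq           0.8719     0.00735       4.136
  solve Keq expr → x = -0.4183; check Q = 0.001216

[X]_eq = 0.8719 M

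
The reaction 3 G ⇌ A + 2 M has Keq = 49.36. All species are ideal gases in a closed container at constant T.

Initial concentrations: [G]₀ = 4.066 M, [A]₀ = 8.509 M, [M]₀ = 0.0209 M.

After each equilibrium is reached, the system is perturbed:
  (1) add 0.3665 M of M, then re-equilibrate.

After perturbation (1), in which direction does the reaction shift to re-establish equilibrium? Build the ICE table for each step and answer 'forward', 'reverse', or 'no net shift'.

Direction: reverse

Q₀ = 5.5293e-05 vs Keq = 49.36 ⇒ Q<K, forward
Step 1:
                   G          A          M
  Initial      4.066      8.509     0.0209
  Change      -3.118      1.039      2.079
  Equil       0.9482      9.548      2.099
  solve Keq expr → x = 1.039; check Q = 49.36
Then add 0.3665 M of M.
Step 2:
                   G          A          M
  Initial     0.9482      9.548      2.466
  Change     0.08924   -0.02975    -0.0595
  Equil        1.037      9.519      2.406
  solve Keq expr → x = -0.02975; check Q = 49.36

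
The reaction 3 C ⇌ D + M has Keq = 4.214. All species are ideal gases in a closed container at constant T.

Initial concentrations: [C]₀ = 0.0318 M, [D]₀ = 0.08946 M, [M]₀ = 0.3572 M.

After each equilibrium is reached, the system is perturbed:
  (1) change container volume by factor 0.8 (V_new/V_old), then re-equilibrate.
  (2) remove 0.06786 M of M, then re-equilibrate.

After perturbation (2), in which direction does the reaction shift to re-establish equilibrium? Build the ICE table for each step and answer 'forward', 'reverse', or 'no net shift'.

Q₀ = 993.7 vs Keq = 4.214 ⇒ Q>K, reverse
Step 1:
                  C         D         M
  Initial    0.0318   0.08946    0.3572
  Change     0.1223  -0.04076  -0.04076
  Equil      0.1541    0.0487    0.3164
  solve Keq expr → x = -0.04076; check Q = 4.214
Then change container volume by factor 0.8 (V_new/V_old).
Step 2:
                  C         D         M
  Initial    0.1926   0.06088    0.3956
  Change   -0.01007  0.003355  0.003355
  Equil      0.1825   0.06423    0.3989
  solve Keq expr → x = 0.003355; check Q = 4.214
Then remove 0.06786 M of M.
Step 3:
                  C         D         M
  Initial    0.1825   0.06423     0.331
  Change  -0.008143  0.002714  0.002714
  Equil      0.1744   0.06695    0.3338
  solve Keq expr → x = 0.002714; check Q = 4.214

Direction: forward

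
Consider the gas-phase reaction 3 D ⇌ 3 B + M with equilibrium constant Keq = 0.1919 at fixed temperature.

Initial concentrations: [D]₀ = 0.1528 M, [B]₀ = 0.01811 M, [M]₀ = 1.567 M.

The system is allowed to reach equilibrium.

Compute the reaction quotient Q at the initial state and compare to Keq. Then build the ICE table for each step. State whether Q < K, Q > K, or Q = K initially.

Q₀ = 0.002609 vs Keq = 0.1919 ⇒ Q<K, forward
Step 1:
                   D          B          M
  init        0.1528    0.01811      1.567
  Δ          -0.0385     0.0385    0.01283
  eq          0.1143    0.05661       1.58
  solve Keq expr → x = 0.01283; check Q = 0.1919

Q₀ = 0.002609; Q < K (proceeds forward)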